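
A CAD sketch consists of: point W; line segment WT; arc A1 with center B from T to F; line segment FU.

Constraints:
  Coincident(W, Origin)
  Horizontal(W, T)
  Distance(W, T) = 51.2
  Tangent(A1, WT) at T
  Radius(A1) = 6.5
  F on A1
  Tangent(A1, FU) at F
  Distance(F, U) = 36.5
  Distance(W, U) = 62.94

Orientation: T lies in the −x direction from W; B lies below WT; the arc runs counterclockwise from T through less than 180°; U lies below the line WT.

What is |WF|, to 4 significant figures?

58.00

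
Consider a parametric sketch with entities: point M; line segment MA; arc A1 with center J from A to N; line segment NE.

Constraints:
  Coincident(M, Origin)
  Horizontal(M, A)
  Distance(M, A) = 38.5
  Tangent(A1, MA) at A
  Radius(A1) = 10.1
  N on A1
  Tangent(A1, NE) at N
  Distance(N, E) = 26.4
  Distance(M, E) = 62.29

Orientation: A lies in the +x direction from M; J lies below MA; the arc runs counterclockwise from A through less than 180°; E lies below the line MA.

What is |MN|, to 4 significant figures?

36.29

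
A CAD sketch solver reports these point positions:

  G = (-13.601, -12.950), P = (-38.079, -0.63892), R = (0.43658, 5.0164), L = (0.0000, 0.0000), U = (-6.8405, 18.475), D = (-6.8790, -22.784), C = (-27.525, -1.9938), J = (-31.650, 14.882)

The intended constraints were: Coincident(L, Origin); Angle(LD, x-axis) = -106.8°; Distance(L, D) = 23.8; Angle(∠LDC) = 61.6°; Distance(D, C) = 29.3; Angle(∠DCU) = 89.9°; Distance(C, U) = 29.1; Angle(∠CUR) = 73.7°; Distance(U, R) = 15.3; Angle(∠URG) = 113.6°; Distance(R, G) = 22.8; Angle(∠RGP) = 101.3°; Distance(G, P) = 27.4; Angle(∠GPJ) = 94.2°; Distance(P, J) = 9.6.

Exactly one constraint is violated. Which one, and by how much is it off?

Distance(P, J) = 9.6 — off by 7.20.

L = (0.00, 0.00) ✓; LD at -106.8° ✓; |LD| = 23.80 ✓; ∠LDC = 61.60° ✓; |DC| = 29.30 ✓; ∠DCU = 89.90° ✓; |CU| = 29.10 ✓; ∠CUR = 73.70° ✓; |UR| = 15.30 ✓; ∠URG = 113.6° ✓; |RG| = 22.80 ✓; ∠RGP = 101.3° ✓; |GP| = 27.40 ✓; ∠GPJ = 94.20° ✓; |PJ| = 16.80 ✗.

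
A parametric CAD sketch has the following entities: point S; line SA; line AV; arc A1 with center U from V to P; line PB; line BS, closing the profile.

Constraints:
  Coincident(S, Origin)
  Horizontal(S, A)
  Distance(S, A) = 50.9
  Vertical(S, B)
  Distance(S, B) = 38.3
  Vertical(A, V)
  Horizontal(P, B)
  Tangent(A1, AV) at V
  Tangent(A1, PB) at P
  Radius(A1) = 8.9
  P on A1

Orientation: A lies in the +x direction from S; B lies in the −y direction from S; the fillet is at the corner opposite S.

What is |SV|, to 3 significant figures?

58.8

S is at the origin; S and A share the same y with |SA| = 50.9 and A on the +x side, so A = (50.9, 0.00). S and B share the same x with |SB| = 38.3 and B on the −y side, so B = (0.00, -38.3). The virtual corner opposite S is at (50.9, -38.3). The tangent condition forces UV to be normal to AV and since A1 is tangent to PB there, UP ⟂ PB, with radius 8.9, so the center U sits 8.9 in from both sides at U = (42.0, -29.4). That places the tangent points at V = (50.9, -29.4) on AV and P = (42.0, -38.3) on PB. Then |SV| = |V − S| = 58.8.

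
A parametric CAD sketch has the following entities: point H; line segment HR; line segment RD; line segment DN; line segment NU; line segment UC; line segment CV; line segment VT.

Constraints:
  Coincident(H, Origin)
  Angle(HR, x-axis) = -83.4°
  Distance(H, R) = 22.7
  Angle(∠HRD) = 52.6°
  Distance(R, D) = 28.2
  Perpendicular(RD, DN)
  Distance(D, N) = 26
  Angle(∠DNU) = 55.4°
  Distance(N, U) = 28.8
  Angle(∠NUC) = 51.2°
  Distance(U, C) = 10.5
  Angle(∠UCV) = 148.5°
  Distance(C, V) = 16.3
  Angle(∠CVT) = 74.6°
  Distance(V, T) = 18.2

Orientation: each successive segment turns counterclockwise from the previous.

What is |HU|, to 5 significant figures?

12.519

H is at the origin; HR runs at -83.4° with length 22.7, so R = (2.6091, -22.550). ∠HRD = 52.6° gives RD at 44.000° from the x-axis; with |RD| = 28.2, D = (22.894, -2.9602). The perpendicularity gives DN at right angles to RD, so DN runs at 134.00°; with |DN| = 26.0, N = (4.8333, 15.743). ∠DNU = 55.4° gives NU at -101.40° from the x-axis; with |NU| = 28.8, U = (-0.85919, -12.489). Then |HU| = |U − H| = 12.519.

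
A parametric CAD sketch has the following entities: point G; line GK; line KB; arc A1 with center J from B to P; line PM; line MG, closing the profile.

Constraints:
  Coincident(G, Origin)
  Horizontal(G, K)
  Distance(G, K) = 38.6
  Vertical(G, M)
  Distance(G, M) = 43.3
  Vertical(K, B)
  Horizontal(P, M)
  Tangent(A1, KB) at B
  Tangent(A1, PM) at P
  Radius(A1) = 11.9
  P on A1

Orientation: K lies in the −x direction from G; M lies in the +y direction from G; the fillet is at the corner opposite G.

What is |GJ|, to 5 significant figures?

41.217

G is at the origin; G and K share the same y with |GK| = 38.6 and K on the −x side, so K = (-38.600, 0.0000). GM is vertical with |GM| = 43.3 and M on the +y side, so M = (0.0000, 43.300). The virtual corner opposite G is at (-38.600, 43.300). Tangency of A1 to KB means the radius JB is perpendicular to KB and tangency of A1 to PM means the radius JP is perpendicular to PM, with radius 11.9, so the center J sits 11.9 in from both sides at J = (-26.700, 31.400). Then |GJ| = |J − G| = 41.217.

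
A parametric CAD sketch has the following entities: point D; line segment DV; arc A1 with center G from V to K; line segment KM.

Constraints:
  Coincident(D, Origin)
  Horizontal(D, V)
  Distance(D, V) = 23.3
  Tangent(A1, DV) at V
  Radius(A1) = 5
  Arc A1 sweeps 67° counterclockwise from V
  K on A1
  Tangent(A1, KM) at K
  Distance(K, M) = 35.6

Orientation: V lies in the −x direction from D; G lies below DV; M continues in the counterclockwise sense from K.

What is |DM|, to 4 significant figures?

55.06

D is at the origin; D and V share the same y with |DV| = 23.3 and V on the −x side, so V = (-23.30, 0.000). A1 meets DV tangentially, so GV is at right angles to DV, so G = V + (0, -5) = (-23.30, -5.000). On A1, V sits at bearing 90° from G; a 67° counterclockwise sweep puts K at bearing 157°, so K = G + 5.0·(cos 157°, sin 157°) = (-27.90, -3.046). A1 meets KM tangentially, so GK is at right angles to KM, so KM runs along (−sin 157°, cos 157°); with |KM| = 35.6, M = (-41.81, -35.82). Then |DM| = |M − D| = 55.06.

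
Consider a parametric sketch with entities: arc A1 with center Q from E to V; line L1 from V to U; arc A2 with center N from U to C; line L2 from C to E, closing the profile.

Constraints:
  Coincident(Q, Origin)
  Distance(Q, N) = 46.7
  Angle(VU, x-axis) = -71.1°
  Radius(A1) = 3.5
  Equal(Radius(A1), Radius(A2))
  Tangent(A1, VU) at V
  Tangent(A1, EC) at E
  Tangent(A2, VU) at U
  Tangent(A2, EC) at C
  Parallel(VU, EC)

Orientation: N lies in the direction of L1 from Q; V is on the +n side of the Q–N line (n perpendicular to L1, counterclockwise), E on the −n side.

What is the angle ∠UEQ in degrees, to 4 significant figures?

81.48°

Tangency of A1 to both parallel lines with radius 3.5 puts V and E at Q ± 3.5·n: V = (3.311, 1.134), E = (-3.311, -1.134). Equal radii place U and C the same way about N: U = N + 3.5·n = (18.44, -43.05), C = N − 3.5·n = (11.82, -45.32). Then cos ∠UEQ = EU·EQ / (|EU||EQ|), giving 81.48°.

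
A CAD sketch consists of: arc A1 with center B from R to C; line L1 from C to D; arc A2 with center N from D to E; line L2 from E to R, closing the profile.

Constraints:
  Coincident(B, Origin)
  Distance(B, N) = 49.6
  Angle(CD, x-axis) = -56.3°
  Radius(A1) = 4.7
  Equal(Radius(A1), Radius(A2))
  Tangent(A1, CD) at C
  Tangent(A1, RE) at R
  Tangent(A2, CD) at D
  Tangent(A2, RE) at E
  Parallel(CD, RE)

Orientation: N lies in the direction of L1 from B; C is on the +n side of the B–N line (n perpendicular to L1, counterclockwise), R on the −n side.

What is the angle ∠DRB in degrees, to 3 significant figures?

79.3°

The slot axis is L1's direction at -56.3°, so u = (cos -56.3°, sin -56.3°) = (0.555, -0.832) and n = (−sin -56.3°, cos -56.3°) = (0.832, 0.555). B is at the origin and N lies 49.6 along u from B, so N = 49.6·u = (27.5, -41.3). Tangency of A1 to both parallel lines with radius 4.7 puts C and R at B ± 4.7·n: C = (3.91, 2.61), R = (-3.91, -2.61). Equal radii place D and E the same way about N: D = N + 4.7·n = (31.4, -38.7), E = N − 4.7·n = (23.6, -43.9). Then cos ∠DRB = RD·RB / (|RD||RB|), giving 79.3°.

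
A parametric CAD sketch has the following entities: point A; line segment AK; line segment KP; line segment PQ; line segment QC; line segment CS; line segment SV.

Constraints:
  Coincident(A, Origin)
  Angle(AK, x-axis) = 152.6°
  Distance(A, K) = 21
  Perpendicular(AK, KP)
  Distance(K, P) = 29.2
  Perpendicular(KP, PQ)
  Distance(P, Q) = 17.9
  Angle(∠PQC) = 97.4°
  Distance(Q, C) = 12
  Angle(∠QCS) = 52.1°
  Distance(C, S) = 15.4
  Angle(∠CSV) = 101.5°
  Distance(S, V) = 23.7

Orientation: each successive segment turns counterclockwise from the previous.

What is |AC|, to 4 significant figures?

17.37

KP is perpendicular to PQ, so PQ runs at -27.40°; with |PQ| = 17.9, Q = (-16.19, -24.50). ∠PQC = 97.4° gives QC at 55.20° from the x-axis; with |QC| = 12.0, C = (-9.341, -14.64). Then |AC| = |C − A| = 17.37.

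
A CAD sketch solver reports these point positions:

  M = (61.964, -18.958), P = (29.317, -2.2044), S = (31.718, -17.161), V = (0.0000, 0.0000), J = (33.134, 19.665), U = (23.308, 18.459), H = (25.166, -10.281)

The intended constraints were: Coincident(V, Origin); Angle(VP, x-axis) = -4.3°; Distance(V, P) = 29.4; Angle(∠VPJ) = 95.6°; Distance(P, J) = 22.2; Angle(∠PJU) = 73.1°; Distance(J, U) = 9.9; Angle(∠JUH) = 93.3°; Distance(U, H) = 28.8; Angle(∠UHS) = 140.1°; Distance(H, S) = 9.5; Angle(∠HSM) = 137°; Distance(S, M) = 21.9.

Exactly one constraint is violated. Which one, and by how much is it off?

Distance(S, M) = 21.9 — off by 8.40.

V = (0.00, 0.00) ✓; VP at -4.300° ✓; |VP| = 29.40 ✓; ∠VPJ = 95.60° ✓; |PJ| = 22.20 ✓; ∠PJU = 73.10° ✓; |JU| = 9.900 ✓; ∠JUH = 93.30° ✓; |UH| = 28.80 ✓; ∠UHS = 140.1° ✓; |HS| = 9.501 ✓; ∠HSM = 137.0° ✓; |SM| = 30.30 ✗.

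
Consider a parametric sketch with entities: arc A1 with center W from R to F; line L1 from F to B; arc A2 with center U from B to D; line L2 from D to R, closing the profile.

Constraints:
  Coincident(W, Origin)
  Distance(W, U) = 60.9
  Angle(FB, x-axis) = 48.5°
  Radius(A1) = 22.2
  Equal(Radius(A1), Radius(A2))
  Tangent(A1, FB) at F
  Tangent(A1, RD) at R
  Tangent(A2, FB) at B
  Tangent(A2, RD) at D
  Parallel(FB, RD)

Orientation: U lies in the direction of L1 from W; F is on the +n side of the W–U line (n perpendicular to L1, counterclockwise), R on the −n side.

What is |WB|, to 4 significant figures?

64.82

The slot axis is L1's direction at 48.5°, so u = (cos 48.5°, sin 48.5°) = (0.6626, 0.7490) and n = (−sin 48.5°, cos 48.5°) = (-0.7490, 0.6626). W is at the origin and U lies 60.9 along u from W, so U = 60.9·u = (40.35, 45.61). Tangency of A1 to both parallel lines with radius 22.2 puts F and R at W ± 22.2·n: F = (-16.63, 14.71), R = (16.63, -14.71). Equal radii place B and D the same way about U: B = U + 22.2·n = (23.73, 60.32), D = U − 22.2·n = (56.98, 30.90). Then |WB| = |B − W| = 64.82.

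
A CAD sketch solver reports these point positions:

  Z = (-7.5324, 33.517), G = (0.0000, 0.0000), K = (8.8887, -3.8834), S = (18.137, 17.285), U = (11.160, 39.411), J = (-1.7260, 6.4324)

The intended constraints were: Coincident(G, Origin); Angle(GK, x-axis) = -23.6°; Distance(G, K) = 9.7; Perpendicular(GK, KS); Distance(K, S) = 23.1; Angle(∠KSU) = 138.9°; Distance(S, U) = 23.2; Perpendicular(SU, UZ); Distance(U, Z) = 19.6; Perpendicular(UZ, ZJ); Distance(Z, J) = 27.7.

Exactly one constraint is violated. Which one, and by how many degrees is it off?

Perpendicular(UZ, ZJ) — off by 5.40°.

G = (0.00, 0.00) ✓; GK at -23.60° ✓; |GK| = 9.700 ✓; ∠(GK, KS) = 90.00° ✓; |KS| = 23.10 ✓; ∠KSU = 138.9° ✓; |SU| = 23.20 ✓; ∠(SU, UZ) = 90.00° ✓; |UZ| = 19.60 ✓; ∠(UZ, ZJ) = 84.60° ✗; |ZJ| = 27.70 ✓.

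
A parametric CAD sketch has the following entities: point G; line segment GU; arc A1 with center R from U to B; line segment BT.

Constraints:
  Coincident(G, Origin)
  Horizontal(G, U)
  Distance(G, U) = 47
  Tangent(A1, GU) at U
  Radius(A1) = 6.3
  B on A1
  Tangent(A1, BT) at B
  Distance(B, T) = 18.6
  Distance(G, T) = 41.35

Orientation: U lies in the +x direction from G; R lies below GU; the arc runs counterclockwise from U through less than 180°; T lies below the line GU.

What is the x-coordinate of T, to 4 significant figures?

35.07

G is at the origin; G and U share the same y with |GU| = 47.0 and U on the +x side, so U = (47.00, 0.000). Since A1 is tangent to GU there, RU ⟂ GU, so R = U + (0, -6.3) = (47.00, -6.300). Since RB ⟂ BT (tangency), |RT| = √(6.3² + 18.6²) = 19.64 regardless of where B sits on A1. So T lies on both circle(G, 41.35) and circle(R, 19.64); the below-GU intersection is T = (35.07, -21.90). B is the foot of the tangent from T: B = (41.03, -4.282).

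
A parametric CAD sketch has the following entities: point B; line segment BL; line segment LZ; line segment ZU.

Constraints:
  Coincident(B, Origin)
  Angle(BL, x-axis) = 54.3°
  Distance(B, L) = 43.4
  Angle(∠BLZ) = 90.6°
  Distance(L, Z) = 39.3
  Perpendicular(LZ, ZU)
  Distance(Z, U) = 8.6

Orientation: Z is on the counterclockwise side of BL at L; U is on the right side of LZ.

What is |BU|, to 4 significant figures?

65.45

B is at the origin; BL runs at 54.3° with length 43.4, so L = 43.4·(cos 54.3°, sin 54.3°) = (25.33, 35.24). ∠BLZ = 90.6°, so LZ runs at 54.3° + (180° − 90.6°) = 143.7° from the x-axis; with |LZ| = 39.3, Z = L + 39.3·(cos 143.7°, sin 143.7°) = (-6.347, 58.51). LZ ⟂ ZU; with |ZU| = 8.6 on the right of LZ, U = Z + 8.6·(0.5920, 0.8059) = (-1.256, 65.44). Then |BU| = |U − B| = 65.45.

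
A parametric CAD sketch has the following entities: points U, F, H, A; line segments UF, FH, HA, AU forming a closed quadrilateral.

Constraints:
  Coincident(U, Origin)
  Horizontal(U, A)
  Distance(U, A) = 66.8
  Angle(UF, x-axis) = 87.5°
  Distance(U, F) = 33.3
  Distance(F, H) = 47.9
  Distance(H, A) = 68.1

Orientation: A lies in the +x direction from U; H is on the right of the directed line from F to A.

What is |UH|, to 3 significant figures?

14.6

U is at the origin; UA is horizontal with |UA| = 66.8 and A in +x, so A = (66.8, 0). UF runs at 87.5° with |UF| = 33.3, so F = (1.45, 33.3). H is determined by |FH| = 47.9 and |HA| = 68.1 together: it lies at the intersection of circle(F, 47.9) and circle(A, 68.1). With |FA| = 73.3, the foot of the radical line on FA is 20.7 from F and the perpendicular offset is √(47.9² − 20.7²) = 43.2. Taking the right-of-FA solution: H = (0.287, -14.6).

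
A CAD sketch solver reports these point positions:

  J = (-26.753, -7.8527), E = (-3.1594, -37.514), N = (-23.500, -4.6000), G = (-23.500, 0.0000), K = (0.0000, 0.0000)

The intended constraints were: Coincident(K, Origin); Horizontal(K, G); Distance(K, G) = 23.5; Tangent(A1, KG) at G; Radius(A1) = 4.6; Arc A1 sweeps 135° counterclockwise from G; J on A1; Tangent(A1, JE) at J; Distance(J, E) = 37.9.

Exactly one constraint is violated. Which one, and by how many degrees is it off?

Tangent(A1, JE) at J — off by 6.50°.

K = (0.00, 0.00) ✓; K.y = 0.00, G.y = 0.00 ✓; |KG| = 23.50 ✓; ∠(NG, GK) = 90.00° ✓; |NG| = 4.600 ✓; bearing(N→J) − bearing(N→G) = 135.0° ✓; |NJ| = 4.600 ✓; ∠(NJ, JE) = 96.50° ✗; |JE| = 37.90 ✓.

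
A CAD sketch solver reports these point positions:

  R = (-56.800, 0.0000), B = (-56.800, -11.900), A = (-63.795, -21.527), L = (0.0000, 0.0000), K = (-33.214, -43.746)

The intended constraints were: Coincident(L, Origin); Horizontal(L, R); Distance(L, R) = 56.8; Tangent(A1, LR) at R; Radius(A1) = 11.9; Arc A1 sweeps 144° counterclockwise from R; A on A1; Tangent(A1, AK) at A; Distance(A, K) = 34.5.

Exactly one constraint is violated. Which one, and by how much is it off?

Distance(A, K) = 34.5 — off by 3.30.

L = (0.00, 0.00) ✓; L.y = 0.00, R.y = 0.00 ✓; |LR| = 56.80 ✓; ∠(BR, RL) = 90.00° ✓; |BR| = 11.90 ✓; bearing(B→A) − bearing(B→R) = 144.0° ✓; |BA| = 11.90 ✓; ∠(BA, AK) = 90.00° ✓; |AK| = 37.80 ✗.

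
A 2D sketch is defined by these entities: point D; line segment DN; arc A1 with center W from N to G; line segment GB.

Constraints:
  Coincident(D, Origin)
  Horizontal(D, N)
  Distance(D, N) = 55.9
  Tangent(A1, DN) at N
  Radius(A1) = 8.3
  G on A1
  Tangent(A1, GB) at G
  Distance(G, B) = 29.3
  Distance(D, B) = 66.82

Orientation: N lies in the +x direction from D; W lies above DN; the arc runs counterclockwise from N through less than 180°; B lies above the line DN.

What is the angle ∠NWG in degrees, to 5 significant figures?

108.53°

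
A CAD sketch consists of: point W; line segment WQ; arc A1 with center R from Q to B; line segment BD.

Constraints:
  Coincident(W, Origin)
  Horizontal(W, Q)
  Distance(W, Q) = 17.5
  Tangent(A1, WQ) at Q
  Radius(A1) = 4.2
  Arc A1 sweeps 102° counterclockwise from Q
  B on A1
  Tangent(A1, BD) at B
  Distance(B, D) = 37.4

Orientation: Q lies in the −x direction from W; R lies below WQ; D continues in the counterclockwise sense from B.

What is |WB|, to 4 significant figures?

22.20

W is at the origin; W and Q share the same y with |WQ| = 17.5 and Q on the −x side, so Q = (-17.50, 0.000). The tangent condition forces RQ to be normal to WQ, so R = Q + (0, -4.2) = (-17.50, -4.200). On A1, Q sits at bearing 90° from R; a 102° counterclockwise sweep puts B at bearing 192°, so B = R + 4.2·(cos 192°, sin 192°) = (-21.61, -5.073). Then |WB| = |B − W| = 22.20.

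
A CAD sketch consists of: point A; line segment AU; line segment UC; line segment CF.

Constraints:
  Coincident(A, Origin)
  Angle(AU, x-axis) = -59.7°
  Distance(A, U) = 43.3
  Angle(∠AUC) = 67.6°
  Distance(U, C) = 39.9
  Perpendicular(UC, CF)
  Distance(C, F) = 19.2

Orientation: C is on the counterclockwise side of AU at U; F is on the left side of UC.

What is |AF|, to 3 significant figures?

31.3

A is at the origin; AU runs at -59.7° with length 43.3, so U = 43.3·(cos -59.7°, sin -59.7°) = (21.8, -37.4). ∠AUC = 67.6°, so UC runs at -59.7° + (180° − 67.6°) = 52.7° from the x-axis; with |UC| = 39.9, C = U + 39.9·(cos 52.7°, sin 52.7°) = (46.0, -5.65). The perpendicularity gives CF at right angles to UC; with |CF| = 19.2 on the left of UC, F = C + 19.2·(-0.795, 0.606) = (30.8, 5.99). Then |AF| = |F − A| = 31.3.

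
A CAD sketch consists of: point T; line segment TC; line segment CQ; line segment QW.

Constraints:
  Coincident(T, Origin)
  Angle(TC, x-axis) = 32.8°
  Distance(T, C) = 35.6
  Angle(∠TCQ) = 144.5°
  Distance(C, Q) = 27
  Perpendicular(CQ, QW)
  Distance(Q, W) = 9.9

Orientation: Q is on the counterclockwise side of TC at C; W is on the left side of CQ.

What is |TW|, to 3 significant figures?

57.0

T is at the origin; TC runs at 32.8° with length 35.6, so C = 35.6·(cos 32.8°, sin 32.8°) = (29.9, 19.3). ∠TCQ = 144.5°, so CQ runs at 32.8° + (180° − 144.5°) = 68.3° from the x-axis; with |CQ| = 27.0, Q = C + 27.0·(cos 68.3°, sin 68.3°) = (39.9, 44.4). CQ is perpendicular to QW; with |QW| = 9.9 on the left of CQ, W = Q + 9.9·(-0.929, 0.370) = (30.7, 48.0). Then |TW| = |W − T| = 57.0.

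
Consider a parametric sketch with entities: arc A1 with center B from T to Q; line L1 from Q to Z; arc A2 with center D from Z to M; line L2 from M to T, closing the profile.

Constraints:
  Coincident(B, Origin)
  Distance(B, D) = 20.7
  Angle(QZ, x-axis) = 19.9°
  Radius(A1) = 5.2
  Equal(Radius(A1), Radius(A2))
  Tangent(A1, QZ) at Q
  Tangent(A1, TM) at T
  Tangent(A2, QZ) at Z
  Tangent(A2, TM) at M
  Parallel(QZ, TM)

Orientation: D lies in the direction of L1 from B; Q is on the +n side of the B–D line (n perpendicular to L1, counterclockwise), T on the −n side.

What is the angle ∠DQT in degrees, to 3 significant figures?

75.9°

The slot axis is L1's direction at 19.9°, so u = (cos 19.9°, sin 19.9°) = (0.940, 0.340) and n = (−sin 19.9°, cos 19.9°) = (-0.340, 0.940). B is at the origin and D lies 20.7 along u from B, so D = 20.7·u = (19.5, 7.05). Tangency of A1 to both parallel lines with radius 5.2 puts Q and T at B ± 5.2·n: Q = (-1.77, 4.89), T = (1.77, -4.89). Then cos ∠DQT = QD·QT / (|QD||QT|), giving 75.9°.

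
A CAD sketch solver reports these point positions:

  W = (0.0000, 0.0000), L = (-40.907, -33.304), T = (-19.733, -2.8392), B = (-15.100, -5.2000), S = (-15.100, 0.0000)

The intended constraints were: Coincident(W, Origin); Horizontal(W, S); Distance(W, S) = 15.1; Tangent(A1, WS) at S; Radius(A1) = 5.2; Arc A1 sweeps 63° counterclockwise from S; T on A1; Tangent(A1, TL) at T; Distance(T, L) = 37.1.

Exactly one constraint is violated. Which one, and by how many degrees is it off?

Tangent(A1, TL) at T — off by 7.80°.

W = (0.00, 0.00) ✓; W.y = 0.00, S.y = 0.00 ✓; |WS| = 15.10 ✓; ∠(BS, SW) = 90.00° ✓; |BS| = 5.200 ✓; bearing(B→T) − bearing(B→S) = 63.00° ✓; |BT| = 5.200 ✓; ∠(BT, TL) = 97.80° ✗; |TL| = 37.10 ✓.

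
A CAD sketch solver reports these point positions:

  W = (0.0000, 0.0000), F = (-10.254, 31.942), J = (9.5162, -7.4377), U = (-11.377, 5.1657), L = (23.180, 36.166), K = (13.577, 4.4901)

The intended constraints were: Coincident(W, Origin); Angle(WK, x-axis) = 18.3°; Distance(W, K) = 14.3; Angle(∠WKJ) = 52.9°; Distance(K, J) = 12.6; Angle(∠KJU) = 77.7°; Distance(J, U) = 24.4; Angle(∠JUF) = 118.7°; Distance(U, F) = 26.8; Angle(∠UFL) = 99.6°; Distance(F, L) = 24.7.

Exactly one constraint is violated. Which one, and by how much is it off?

Distance(F, L) = 24.7 — off by 9.00.

W = (0.00, 0.00) ✓; WK at 18.30° ✓; |WK| = 14.30 ✓; ∠WKJ = 52.90° ✓; |KJ| = 12.60 ✓; ∠KJU = 77.70° ✓; |JU| = 24.40 ✓; ∠JUF = 118.7° ✓; |UF| = 26.80 ✓; ∠UFL = 99.60° ✓; |FL| = 33.70 ✗.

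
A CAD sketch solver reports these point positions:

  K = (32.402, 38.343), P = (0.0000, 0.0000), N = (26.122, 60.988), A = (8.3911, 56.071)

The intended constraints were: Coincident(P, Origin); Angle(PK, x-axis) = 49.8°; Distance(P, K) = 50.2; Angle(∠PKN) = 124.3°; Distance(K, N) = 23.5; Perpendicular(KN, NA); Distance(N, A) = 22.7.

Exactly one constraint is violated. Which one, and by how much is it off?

Distance(N, A) = 22.7 — off by 4.30.

P = (0.00, 0.00) ✓; PK at 49.80° ✓; |PK| = 50.20 ✓; ∠PKN = 124.3° ✓; |KN| = 23.50 ✓; ∠(KN, NA) = 90.00° ✓; |NA| = 18.40 ✗.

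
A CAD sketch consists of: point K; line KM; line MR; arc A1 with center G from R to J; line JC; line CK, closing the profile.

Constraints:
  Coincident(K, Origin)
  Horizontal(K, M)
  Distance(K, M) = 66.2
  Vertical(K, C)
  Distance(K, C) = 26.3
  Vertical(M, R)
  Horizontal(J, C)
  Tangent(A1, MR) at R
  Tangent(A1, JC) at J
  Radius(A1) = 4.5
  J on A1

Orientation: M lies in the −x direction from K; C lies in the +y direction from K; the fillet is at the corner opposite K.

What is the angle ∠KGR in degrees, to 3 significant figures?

161°

K is at the origin; K and M share the same y with |KM| = 66.2 and M on the −x side, so M = (-66.2, 0.00). KC is vertical with |KC| = 26.3 and C on the +y side, so C = (0.00, 26.3). The virtual corner opposite K is at (-66.2, 26.3). Since A1 is tangent to MR there, GR ⟂ MR and tangency of A1 to JC means the radius GJ is perpendicular to JC, with radius 4.5, so the center G sits 4.5 in from both sides at G = (-61.7, 21.8). That places the tangent points at R = (-66.2, 21.8) on MR and J = (-61.7, 26.3) on JC. Then cos ∠KGR = GK·GR / (|GK||GR|), giving 161°.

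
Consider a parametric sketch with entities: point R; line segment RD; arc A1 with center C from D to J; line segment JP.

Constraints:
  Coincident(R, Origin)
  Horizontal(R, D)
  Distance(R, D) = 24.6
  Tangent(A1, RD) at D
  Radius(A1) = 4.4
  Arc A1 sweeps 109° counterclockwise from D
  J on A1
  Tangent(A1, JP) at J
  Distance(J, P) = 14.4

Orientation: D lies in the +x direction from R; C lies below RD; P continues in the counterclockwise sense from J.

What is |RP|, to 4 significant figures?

31.77

On A1, D sits at bearing 90° from C; a 109° counterclockwise sweep puts J at bearing 199°, so J = C + 4.4·(cos 199°, sin 199°) = (20.44, -5.832). A1 meets JP tangentially, so CJ is at right angles to JP, so JP runs along (−sin 199°, cos 199°); with |JP| = 14.4, P = (25.13, -19.45). Then |RP| = |P − R| = 31.77.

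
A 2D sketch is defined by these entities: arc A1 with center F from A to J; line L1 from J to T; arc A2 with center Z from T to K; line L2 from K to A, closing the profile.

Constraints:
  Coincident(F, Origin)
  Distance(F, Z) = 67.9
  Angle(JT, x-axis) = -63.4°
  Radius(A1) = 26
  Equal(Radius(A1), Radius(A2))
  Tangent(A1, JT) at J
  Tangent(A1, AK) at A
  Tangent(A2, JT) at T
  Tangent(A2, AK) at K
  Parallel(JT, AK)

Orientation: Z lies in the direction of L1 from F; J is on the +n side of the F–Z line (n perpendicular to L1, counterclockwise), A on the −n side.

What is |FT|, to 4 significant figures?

72.71

The slot axis is L1's direction at -63.4°, so u = (cos -63.4°, sin -63.4°) = (0.4478, -0.8942) and n = (−sin -63.4°, cos -63.4°) = (0.8942, 0.4478). F is at the origin and Z lies 67.9 along u from F, so Z = 67.9·u = (30.40, -60.71). Tangency of A1 to both parallel lines with radius 26.0 puts J and A at F ± 26.0·n: J = (23.25, 11.64), A = (-23.25, -11.64). Equal radii place T and K the same way about Z: T = Z + 26.0·n = (53.65, -49.07), K = Z − 26.0·n = (7.155, -72.35). Then |FT| = |T − F| = 72.71.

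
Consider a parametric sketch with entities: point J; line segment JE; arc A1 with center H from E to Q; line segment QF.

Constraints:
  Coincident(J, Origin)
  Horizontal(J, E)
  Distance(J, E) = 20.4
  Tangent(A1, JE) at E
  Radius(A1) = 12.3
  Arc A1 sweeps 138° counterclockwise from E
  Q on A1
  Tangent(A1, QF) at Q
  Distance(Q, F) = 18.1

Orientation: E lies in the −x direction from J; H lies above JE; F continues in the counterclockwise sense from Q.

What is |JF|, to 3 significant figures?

42.2

On A1, E sits at bearing -90° from H; a 138° counterclockwise sweep puts Q at bearing 48°, so Q = H + 12.3·(cos 48°, sin 48°) = (-12.2, 21.4). The tangent condition forces HQ to be normal to QF, so QF runs along (−sin 48°, cos 48°); with |QF| = 18.1, F = (-25.6, 33.6). Then |JF| = |F − J| = 42.2.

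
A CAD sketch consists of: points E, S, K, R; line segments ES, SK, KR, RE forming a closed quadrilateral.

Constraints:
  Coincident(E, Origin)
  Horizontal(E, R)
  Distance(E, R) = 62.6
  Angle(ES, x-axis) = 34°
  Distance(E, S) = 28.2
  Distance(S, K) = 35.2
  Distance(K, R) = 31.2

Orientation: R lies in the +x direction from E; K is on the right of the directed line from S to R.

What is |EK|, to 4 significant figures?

40.14

Checks: |SK| = 35.20 ✓; |KR| = 31.20 ✓.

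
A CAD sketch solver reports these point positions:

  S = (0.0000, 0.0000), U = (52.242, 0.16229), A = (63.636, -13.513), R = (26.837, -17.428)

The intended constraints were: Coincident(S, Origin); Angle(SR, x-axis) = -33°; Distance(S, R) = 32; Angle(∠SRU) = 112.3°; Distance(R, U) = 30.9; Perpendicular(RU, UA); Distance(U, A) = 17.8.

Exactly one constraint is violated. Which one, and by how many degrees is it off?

Perpendicular(RU, UA) — off by 5.10°.

S = (0.00, 0.00) ✓; SR at -33.00° ✓; |SR| = 32.00 ✓; ∠SRU = 112.3° ✓; |RU| = 30.90 ✓; ∠(RU, UA) = 84.90° ✗; |UA| = 17.80 ✓.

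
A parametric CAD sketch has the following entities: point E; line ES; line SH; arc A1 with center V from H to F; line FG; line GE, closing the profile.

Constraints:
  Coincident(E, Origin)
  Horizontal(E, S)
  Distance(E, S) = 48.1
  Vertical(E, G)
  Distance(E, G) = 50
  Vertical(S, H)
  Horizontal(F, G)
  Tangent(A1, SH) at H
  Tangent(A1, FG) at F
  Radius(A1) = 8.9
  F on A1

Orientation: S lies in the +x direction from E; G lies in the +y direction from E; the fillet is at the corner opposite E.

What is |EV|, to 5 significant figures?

56.797

E is at the origin; ES is horizontal with |ES| = 48.1 and S on the +x side, so S = (48.100, 0.0000). EG is vertical with |EG| = 50.0 and G on the +y side, so G = (0.0000, 50.000). The virtual corner opposite E is at (48.100, 50.000). The tangent condition forces VH to be normal to SH and A1 meets FG tangentially, so VF is at right angles to FG, with radius 8.9, so the center V sits 8.9 in from both sides at V = (39.200, 41.100). Then |EV| = |V − E| = 56.797.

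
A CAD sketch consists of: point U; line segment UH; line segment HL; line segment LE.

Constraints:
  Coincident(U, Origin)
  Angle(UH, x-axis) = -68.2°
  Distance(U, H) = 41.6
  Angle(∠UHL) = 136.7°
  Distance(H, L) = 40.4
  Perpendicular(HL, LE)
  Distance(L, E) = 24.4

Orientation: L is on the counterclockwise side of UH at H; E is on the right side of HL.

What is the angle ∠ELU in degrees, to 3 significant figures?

112°

U is at the origin; UH runs at -68.2° with length 41.6, so H = 41.6·(cos -68.2°, sin -68.2°) = (15.4, -38.6). ∠UHL = 136.7°, so HL runs at -68.2° + (180° − 136.7°) = -24.9° from the x-axis; with |HL| = 40.4, L = H + 40.4·(cos -24.9°, sin -24.9°) = (52.1, -55.6). HL ⟂ LE; with |LE| = 24.4 on the right of HL, E = L + 24.4·(-0.421, -0.907) = (41.8, -77.8). Then cos ∠ELU = LE·LU / (|LE||LU|), giving 112°.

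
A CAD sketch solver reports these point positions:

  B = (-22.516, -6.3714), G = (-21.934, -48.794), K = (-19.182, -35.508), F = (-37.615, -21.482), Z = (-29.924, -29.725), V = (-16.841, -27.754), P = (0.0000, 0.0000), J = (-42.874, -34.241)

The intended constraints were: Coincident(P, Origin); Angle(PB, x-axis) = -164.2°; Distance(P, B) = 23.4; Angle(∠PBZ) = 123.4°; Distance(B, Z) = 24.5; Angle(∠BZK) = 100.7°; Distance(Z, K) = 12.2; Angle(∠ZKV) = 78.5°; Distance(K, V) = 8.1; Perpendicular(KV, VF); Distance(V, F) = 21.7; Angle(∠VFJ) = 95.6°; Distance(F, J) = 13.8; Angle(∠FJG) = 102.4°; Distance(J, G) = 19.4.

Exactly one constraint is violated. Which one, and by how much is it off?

Distance(J, G) = 19.4 — off by 6.10.

P = (0.00, 0.00) ✓; PB at -164.2° ✓; |PB| = 23.40 ✓; ∠PBZ = 123.4° ✓; |BZ| = 24.50 ✓; ∠BZK = 100.7° ✓; |ZK| = 12.20 ✓; ∠ZKV = 78.50° ✓; |KV| = 8.100 ✓; ∠(KV, VF) = 90.00° ✓; |VF| = 21.70 ✓; ∠VFJ = 95.60° ✓; |FJ| = 13.80 ✓; ∠FJG = 102.4° ✓; |JG| = 25.50 ✗.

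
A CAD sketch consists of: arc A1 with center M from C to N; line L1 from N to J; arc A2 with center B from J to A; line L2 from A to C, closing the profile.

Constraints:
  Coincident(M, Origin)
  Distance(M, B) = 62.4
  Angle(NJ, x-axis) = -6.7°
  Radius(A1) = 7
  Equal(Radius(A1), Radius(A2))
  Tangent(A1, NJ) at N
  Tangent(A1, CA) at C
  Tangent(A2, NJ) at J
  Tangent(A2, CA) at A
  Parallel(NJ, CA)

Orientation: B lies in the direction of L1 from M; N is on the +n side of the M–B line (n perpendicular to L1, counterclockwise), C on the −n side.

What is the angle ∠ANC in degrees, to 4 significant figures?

77.35°

The slot axis is L1's direction at -6.7°, so u = (cos -6.7°, sin -6.7°) = (0.9932, -0.1167) and n = (−sin -6.7°, cos -6.7°) = (0.1167, 0.9932). M is at the origin and B lies 62.4 along u from M, so B = 62.4·u = (61.97, -7.280). Tangency of A1 to both parallel lines with radius 7.0 puts N and C at M ± 7.0·n: N = (0.8167, 6.952), C = (-0.8167, -6.952). Equal radii place J and A the same way about B: J = B + 7.0·n = (62.79, -0.3281), A = B − 7.0·n = (61.16, -14.23). Then cos ∠ANC = NA·NC / (|NA||NC|), giving 77.35°.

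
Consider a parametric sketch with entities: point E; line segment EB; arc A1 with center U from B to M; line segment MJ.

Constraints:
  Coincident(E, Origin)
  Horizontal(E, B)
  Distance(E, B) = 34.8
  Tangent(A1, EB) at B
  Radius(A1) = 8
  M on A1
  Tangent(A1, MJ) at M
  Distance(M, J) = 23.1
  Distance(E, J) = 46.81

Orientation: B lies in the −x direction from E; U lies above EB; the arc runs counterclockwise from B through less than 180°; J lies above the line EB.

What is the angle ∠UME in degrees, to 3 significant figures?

143°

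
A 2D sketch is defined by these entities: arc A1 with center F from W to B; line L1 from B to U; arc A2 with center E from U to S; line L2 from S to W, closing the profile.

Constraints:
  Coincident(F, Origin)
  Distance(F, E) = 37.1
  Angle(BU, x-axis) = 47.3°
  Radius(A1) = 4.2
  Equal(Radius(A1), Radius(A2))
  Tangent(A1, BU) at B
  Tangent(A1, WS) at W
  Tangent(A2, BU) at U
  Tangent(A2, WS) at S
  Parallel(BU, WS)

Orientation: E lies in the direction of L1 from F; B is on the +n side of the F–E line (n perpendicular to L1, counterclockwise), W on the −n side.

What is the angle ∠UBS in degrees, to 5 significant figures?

12.758°

Tangency of A1 to both parallel lines with radius 4.2 puts B and W at F ± 4.2·n: B = (-3.0866, 2.8483), W = (3.0866, -2.8483). Equal radii place U and S the same way about E: U = E + 4.2·n = (22.073, 30.114), S = E − 4.2·n = (28.246, 24.417). Then cos ∠UBS = BU·BS / (|BU||BS|), giving 12.758°.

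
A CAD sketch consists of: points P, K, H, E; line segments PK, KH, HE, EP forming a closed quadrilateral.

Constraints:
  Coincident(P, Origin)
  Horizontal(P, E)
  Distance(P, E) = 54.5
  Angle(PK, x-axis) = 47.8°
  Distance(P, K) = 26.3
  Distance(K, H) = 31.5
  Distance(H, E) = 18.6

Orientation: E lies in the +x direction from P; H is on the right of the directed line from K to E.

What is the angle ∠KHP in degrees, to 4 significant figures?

44.08°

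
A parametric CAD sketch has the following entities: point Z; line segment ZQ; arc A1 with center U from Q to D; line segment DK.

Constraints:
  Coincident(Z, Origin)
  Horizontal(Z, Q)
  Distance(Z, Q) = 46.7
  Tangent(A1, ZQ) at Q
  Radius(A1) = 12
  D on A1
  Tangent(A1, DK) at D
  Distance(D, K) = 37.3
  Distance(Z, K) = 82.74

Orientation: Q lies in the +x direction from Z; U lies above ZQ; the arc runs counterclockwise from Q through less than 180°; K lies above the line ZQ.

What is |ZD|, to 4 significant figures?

58.52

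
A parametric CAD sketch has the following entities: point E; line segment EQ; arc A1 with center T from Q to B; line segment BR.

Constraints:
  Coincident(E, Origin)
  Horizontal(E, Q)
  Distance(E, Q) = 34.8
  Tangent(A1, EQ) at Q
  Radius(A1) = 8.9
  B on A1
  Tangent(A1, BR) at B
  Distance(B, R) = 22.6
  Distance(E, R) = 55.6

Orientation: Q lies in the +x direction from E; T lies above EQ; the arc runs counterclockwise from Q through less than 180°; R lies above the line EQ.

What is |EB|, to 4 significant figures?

44.28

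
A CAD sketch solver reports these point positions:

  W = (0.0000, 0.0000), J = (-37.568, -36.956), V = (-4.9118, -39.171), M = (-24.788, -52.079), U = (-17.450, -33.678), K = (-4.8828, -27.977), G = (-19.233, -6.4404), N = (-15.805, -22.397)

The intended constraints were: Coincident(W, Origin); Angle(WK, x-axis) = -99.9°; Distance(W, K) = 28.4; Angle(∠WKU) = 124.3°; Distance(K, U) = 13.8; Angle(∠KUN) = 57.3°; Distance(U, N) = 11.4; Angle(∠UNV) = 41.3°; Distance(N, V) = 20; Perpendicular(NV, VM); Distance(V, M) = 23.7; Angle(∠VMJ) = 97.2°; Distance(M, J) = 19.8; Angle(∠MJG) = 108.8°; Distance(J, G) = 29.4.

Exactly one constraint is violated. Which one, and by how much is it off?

Distance(J, G) = 29.4 — off by 6.20.

W = (0.00, 0.00) ✓; WK at -99.90° ✓; |WK| = 28.40 ✓; ∠WKU = 124.3° ✓; |KU| = 13.80 ✓; ∠KUN = 57.30° ✓; |UN| = 11.40 ✓; ∠UNV = 41.30° ✓; |NV| = 20.00 ✓; ∠(NV, VM) = 90.00° ✓; |VM| = 23.70 ✓; ∠VMJ = 97.20° ✓; |MJ| = 19.80 ✓; ∠MJG = 108.8° ✓; |JG| = 35.60 ✗.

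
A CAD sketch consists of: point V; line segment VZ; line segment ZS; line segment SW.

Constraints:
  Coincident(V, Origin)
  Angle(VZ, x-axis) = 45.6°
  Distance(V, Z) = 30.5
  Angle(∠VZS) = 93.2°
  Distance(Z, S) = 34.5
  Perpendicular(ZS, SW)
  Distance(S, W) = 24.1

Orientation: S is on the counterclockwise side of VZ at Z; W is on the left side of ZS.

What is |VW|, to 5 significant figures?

36.756

V is at the origin; VZ runs at 45.6° with length 30.5, so Z = 30.5·(cos 45.6°, sin 45.6°) = (21.340, 21.791). ∠VZS = 93.2°, so ZS runs at 45.6° + (180° − 93.2°) = 132.40° from the x-axis; with |ZS| = 34.5, S = Z + 34.5·(cos 132.40°, sin 132.40°) = (-1.9237, 47.268). The perpendicularity gives SW at right angles to ZS; with |SW| = 24.1 on the left of ZS, W = S + 24.1·(-0.73846, -0.67430) = (-19.720, 31.017). Then |VW| = |W − V| = 36.756.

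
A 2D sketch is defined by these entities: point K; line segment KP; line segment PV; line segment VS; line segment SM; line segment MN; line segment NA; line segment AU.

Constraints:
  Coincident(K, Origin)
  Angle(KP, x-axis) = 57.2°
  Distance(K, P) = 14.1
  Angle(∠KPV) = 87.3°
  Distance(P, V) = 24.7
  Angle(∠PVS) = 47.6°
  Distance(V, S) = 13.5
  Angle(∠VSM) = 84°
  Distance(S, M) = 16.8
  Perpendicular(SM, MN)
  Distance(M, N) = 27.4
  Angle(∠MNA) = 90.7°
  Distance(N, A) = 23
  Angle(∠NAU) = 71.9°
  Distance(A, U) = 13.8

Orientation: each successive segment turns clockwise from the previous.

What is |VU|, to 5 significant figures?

3.6482

K is at the origin; KP runs at 57.2° with length 14.1, so P = (7.6381, 11.852). ∠KPV = 87.3° gives PV at -35.500° from the x-axis; with |PV| = 24.7, V = (27.747, -2.4914). ∠PVS = 47.6° gives VS at -167.90° from the x-axis; with |VS| = 13.5, S = (14.547, -5.3212). ∠VSM = 84.0° gives SM at 96.100° from the x-axis; with |SM| = 16.8, M = (12.761, 11.384). SM is perpendicular to MN, so MN runs at 6.1000°; with |MN| = 27.4, N = (40.006, 14.295). ∠MNA = 90.7° gives NA at -83.200° from the x-axis; with |NA| = 23.0, A = (42.730, -8.5429). ∠NAU = 71.9° gives AU at 168.70° from the x-axis; with |AU| = 13.8, U = (29.197, -5.8389). Then |VU| = |U − V| = 3.6482.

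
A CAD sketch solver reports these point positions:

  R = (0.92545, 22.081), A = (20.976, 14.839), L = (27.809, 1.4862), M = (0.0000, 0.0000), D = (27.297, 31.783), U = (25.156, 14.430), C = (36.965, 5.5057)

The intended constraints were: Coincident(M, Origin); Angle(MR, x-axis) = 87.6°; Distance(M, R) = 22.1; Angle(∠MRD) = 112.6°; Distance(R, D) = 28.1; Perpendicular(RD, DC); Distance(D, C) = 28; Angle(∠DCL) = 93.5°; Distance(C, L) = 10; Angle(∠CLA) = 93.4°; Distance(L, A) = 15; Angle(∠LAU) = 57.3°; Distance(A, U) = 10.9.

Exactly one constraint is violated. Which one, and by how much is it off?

Distance(A, U) = 10.9 — off by 6.70.

M = (0.00, 0.00) ✓; MR at 87.60° ✓; |MR| = 22.10 ✓; ∠MRD = 112.6° ✓; |RD| = 28.10 ✓; ∠(RD, DC) = 90.00° ✓; |DC| = 28.00 ✓; ∠DCL = 93.50° ✓; |CL| = 9.999 ✓; ∠CLA = 93.40° ✓; |LA| = 15.00 ✓; ∠LAU = 57.31° ✓; |AU| = 4.200 ✗.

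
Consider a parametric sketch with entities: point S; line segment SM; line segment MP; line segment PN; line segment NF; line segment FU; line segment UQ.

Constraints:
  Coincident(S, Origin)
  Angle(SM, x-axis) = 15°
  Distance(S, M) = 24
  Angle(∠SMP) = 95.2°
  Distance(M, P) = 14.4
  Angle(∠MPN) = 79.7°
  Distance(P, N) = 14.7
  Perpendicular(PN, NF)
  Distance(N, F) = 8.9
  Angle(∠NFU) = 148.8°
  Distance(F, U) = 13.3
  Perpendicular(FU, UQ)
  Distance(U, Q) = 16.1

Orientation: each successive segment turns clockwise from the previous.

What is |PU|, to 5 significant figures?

21.729

S is at the origin; SM runs at 15.0° with length 24.0, so M = (23.182, 6.2117). ∠SMP = 95.2° gives MP at -69.800° from the x-axis; with |MP| = 14.4, P = (28.155, -7.3026). ∠MPN = 79.7° gives PN at -170.10° from the x-axis; with |PN| = 14.7, N = (13.673, -9.8300). The perpendicularity gives NF at right angles to PN, so NF runs at 99.900°; with |NF| = 8.9, F = (12.143, -1.0625). ∠NFU = 148.8° gives FU at 68.700° from the x-axis; with |FU| = 13.3, U = (16.974, 11.329). Then |PU| = |U − P| = 21.729.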